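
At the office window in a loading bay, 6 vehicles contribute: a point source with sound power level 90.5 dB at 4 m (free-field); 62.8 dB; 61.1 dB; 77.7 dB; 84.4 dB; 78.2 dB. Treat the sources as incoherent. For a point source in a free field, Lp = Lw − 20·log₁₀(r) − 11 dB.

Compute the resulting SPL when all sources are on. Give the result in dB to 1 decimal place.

86.1 dB

Source at 4 m: Lp = 90.5 − 20·log₁₀(4) − 11 = 67.5 dB.
Converting to relative power and adding: 10^(67.5/10) + 10^(62.8/10) + 10^(61.1/10) + 10^(77.7/10) + 10^(84.4/10) + 10^(78.2/10) = 4.092e+08.
Back to dB: 10·log₁₀ Σ = 86.1 dB.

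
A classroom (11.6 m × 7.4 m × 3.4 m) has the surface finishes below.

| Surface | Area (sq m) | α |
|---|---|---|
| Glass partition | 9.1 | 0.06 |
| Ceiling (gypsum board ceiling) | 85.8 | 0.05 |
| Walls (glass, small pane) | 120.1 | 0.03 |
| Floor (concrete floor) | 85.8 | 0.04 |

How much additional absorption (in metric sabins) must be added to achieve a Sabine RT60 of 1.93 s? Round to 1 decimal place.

12.5 sabins

A₁ = Σ Sᵢαᵢ = 9.1×0.06 + 85.8×0.05 + 120.1×0.03 + 85.8×0.04 = 11.871 sabins.
Target A₂ = 0.161·291.856/1.93 = 24.347 sabins (V = 291.856 m³).
Additional absorption ΔA = 24.347 − 11.871 = 12.5 sabins.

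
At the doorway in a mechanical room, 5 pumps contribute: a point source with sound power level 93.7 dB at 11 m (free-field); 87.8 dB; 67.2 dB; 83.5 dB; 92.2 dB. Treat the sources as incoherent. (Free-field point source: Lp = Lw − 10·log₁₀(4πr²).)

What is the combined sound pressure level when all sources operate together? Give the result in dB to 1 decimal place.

Source at 11 m: Lp = 93.7 − 10·log₁₀(4π·11²) = 93.7 − 10·log₁₀(1520.531) = 61.9 dB.
Σ 10^(Lᵢ/10) = 2.493e+09.
Back to dB: 10·log₁₀ Σ = 94.0 dB.

94.0 dB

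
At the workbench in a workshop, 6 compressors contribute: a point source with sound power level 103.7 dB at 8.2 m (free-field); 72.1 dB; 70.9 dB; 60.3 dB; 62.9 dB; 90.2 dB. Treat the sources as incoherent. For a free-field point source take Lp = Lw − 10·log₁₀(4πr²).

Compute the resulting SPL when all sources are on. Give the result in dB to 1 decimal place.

Source at 8.2 m: Lp = 103.7 − 10·log₁₀(4π·8.2²) = 103.7 − 10·log₁₀(844.963) = 74.4 dB.
Converting to relative power and adding: 10^(74.4/10) + 10^(72.1/10) + 10^(70.9/10) + 10^(60.3/10) + 10^(62.9/10) + 10^(90.2/10) = 1.106e+09.
Back to dB: 10·log₁₀ Σ = 90.4 dB.

90.4 dB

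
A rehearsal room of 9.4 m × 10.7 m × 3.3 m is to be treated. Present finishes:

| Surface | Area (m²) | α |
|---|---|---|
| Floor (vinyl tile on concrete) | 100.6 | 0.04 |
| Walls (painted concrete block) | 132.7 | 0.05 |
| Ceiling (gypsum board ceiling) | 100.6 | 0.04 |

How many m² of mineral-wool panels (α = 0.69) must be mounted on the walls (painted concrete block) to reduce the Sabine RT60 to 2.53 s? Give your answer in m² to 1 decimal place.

Summing Sᵢαᵢ: 4.024 + 6.635 + 4.024 → A₁ = 14.683 sabins.
V = 331.914 m³. Target absorption A₂ = 0.161 × 331.914 / 2.53 = 21.122 sabins.
ΔA needed = 21.122 − 14.683 = 6.439 sabins.
Each m² of panel replacing the walls (painted concrete block) adds (0.69 − 0.05) = 0.64 sabins.
Area = ΔA/Δα = 6.439/0.64 = 10.1 m².

10.1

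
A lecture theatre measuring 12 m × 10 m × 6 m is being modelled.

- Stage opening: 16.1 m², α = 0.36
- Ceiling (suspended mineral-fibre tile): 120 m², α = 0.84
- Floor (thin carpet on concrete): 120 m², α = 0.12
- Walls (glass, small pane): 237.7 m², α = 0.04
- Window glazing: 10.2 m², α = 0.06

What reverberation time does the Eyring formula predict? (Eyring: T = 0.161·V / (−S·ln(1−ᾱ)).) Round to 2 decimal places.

Total surface area S = 16.1 + 120 + 120 + 237.7 + 10.2 = 504.0 m².
Σ(Sᵢαᵢ) = 16.1×0.36 + 120×0.84 + 120×0.12 + 237.7×0.04 + 10.2×0.06 = 131.116.
ᾱ = 131.116 / 504.0 = 0.2602.
−S·ln(1−ᾱ) = −504.0 × ln(1 − 0.2602) = 151.893.
V = 12 × 10 × 6 = 720 m³.
RT60 = 0.161 × 720 / 151.893 = 0.76 s.

0.76 sec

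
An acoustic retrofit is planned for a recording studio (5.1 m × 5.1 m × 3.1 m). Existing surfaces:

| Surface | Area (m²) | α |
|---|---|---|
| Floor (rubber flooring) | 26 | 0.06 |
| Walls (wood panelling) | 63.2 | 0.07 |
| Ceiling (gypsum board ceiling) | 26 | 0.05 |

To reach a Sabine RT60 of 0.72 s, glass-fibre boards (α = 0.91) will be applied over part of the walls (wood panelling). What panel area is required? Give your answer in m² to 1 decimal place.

12.8

Equivalent absorption area: A₁ = 26×0.06 + 63.2×0.07 + 26×0.05 = 7.284 m².
V = 80.631 m³. Target absorption A₂ = 0.161 × 80.631 / 0.72 = 18.030 sabins.
Absorption to add: 18.030 − 7.284 = 10.746 sabins.
Net gain per m²: Δα = 0.91 − 0.07 = 0.84.
Area = ΔA/Δα = 10.746/0.84 = 12.8 m².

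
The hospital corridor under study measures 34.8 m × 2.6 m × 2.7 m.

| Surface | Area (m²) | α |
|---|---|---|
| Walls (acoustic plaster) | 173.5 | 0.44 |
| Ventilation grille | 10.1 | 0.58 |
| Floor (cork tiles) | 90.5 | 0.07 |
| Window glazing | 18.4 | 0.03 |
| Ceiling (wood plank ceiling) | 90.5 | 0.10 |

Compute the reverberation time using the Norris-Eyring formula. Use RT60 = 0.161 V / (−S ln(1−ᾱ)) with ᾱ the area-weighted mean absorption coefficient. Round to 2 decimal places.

Total surface area S = 173.5 + 10.1 + 90.5 + 18.4 + 90.5 = 383.0 m².
Σ(Sᵢαᵢ) = 173.5·0.44 + 10.1·0.58 + 90.5·0.07 + 18.4·0.03 + 90.5·0.10 = 98.135.
Mean coefficient ᾱ = A/S = 0.2562.
Eyring denominator: −S ln(1−ᾱ) = 113.362.
V = 34.8 × 2.6 × 2.7 = 244.296 m³.
T = 0.161·V/[−S·ln(1−ᾱ)] = 0.161·244.296/113.362 = 0.35 s.

0.35 s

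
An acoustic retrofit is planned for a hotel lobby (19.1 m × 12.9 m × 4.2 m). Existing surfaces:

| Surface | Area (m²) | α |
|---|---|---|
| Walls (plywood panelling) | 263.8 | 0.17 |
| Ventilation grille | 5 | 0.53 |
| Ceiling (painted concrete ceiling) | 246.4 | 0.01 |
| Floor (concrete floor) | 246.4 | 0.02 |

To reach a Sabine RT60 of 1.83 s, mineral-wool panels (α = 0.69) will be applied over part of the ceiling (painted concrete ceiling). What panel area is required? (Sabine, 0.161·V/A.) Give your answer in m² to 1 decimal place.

53.2

Total absorption A₁ = 263.8·0.17 + 5·0.53 + 246.4·0.01 + 246.4·0.02
  = 44.846 + 2.650 + 2.464 + 4.928 = 54.888 m² sabins.
Required A₂ = 0.161·1034.838/1.83 = 91.043 sabins.
Absorption to add: 91.043 − 54.888 = 36.155 sabins.
Net gain per m²: Δα = 0.69 − 0.01 = 0.68.
Panel area = 36.155 / 0.68 = 53.2 m².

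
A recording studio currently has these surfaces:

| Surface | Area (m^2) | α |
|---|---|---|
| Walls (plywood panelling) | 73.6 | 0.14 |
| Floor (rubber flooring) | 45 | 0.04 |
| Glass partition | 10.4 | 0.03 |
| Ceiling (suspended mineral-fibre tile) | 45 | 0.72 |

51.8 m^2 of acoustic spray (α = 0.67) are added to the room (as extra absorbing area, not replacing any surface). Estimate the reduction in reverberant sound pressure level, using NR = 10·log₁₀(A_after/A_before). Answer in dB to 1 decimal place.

2.5 dB

A_before = Σ Sᵢαᵢ = 73.6*0.14 + 45*0.04 + 10.4*0.03 + 45*0.72 = 44.816 sabins.
Added absorption = 51.8 × 0.67 = 34.706 sabins.
New total A_after = 79.522 sabins.
NR = 10·log₁₀(79.522/44.816) = 2.5 dB.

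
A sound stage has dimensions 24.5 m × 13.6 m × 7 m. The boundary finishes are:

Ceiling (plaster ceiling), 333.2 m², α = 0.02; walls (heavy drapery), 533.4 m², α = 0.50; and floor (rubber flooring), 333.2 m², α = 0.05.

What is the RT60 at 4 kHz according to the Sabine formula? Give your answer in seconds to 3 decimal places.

Total absorption A = 333.2*0.02 + 533.4*0.50 + 333.2*0.05
  = 6.664 + 266.700 + 16.660 = 290.024 m² sabins.
V = 24.5·13.6·7 = 2332.4 m³.
RT60 = 0.161 · V / A = 0.161 × 2332.4 / 290.024 = 1.295 s.

1.295 s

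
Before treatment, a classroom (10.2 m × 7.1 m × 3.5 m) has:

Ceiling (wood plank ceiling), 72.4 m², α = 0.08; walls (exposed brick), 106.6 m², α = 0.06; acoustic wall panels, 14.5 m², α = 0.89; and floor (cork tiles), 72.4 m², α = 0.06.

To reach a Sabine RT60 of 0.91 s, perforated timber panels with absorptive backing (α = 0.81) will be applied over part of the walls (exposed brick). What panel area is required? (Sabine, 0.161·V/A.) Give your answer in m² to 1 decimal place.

20.5

A₁ = Σ Sᵢαᵢ = 72.4*0.08 + 106.6*0.06 + 14.5*0.89 + 72.4*0.06 = 29.437 sabins.
Required A₂ = 0.161·253.47/0.91 = 44.845 sabins.
Absorption to add: 44.845 − 29.437 = 15.408 sabins.
Net gain per m²: Δα = 0.81 − 0.06 = 0.75.
Panel area = 15.408 / 0.75 = 20.5 m².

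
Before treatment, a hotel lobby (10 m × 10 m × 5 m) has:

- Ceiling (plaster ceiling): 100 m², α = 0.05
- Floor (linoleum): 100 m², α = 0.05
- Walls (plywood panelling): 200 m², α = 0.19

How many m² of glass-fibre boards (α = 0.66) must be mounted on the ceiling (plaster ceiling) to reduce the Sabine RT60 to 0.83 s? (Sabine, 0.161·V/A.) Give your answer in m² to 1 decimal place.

A₁ = Σ Sᵢαᵢ = 100*0.05 + 100*0.05 + 200*0.19 = 48.000 sabins.
Required A₂ = 0.161·500/0.83 = 96.988 sabins.
ΔA needed = 96.988 − 48.000 = 48.988 sabins.
Net gain per m²: Δα = 0.66 − 0.05 = 0.61.
Panel area = 48.988 / 0.61 = 80.3 m².

80.3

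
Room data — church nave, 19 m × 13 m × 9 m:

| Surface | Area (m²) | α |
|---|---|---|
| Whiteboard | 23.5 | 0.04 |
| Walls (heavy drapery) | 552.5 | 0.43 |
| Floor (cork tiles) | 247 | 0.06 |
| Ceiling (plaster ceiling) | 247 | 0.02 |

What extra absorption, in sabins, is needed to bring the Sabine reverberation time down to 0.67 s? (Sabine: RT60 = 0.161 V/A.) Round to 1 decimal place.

A₁ = Σ Sᵢαᵢ = 23.5×0.04 + 552.5×0.43 + 247×0.06 + 247×0.02 = 258.275 sabins.
Target A₂ = 0.161·2223/0.67 = 534.184 sabins (V = 2223 m³).
Additional absorption ΔA = 534.184 − 258.275 = 275.9 sabins.

275.9 sabins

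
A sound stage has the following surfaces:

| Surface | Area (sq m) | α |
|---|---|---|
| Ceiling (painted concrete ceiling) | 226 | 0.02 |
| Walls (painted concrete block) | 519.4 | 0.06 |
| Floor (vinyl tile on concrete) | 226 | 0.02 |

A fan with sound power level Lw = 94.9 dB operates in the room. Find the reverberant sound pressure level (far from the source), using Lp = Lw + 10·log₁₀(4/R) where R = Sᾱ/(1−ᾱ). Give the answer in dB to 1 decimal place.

Σ(Sᵢαᵢ) = 226·0.02 + 519.4·0.06 + 226·0.02 = 40.204; total area S = 971.4 sq m.
ᾱ = 0.0414, so room constant R = A/(1−ᾱ) = 41.940 sq m.
Lp = 94.9 + 10·log₁₀(4/41.940) = 94.9 + (-10.21) = 84.7 dB.

84.7 dB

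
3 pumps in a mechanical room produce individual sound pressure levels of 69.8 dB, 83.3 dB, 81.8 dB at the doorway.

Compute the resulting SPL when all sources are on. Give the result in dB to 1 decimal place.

85.7 dB

Converting to relative power and adding: 10^(69.8/10) + 10^(83.3/10) + 10^(81.8/10) = 3.747e+08.
Combined level = 10 log₁₀(3.747e+08) = 85.7 dB.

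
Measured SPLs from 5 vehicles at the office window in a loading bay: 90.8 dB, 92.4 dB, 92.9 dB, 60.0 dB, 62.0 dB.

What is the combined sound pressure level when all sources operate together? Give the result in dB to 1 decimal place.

96.9 dB

Σ 10^(Lᵢ/10) = 4.892e+09.
Combined level = 10 log₁₀(4.892e+09) = 96.9 dB.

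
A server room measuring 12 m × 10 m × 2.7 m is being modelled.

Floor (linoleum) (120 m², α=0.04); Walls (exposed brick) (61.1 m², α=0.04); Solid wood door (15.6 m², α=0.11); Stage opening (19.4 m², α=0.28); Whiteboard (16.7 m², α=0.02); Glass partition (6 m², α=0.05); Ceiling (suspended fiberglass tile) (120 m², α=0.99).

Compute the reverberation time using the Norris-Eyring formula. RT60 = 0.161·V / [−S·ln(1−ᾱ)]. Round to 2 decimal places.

0.31 sec

Total surface area S = 120 + 61.1 + 15.6 + 19.4 + 16.7 + 6 + 120 = 358.8 m².
Σ(Sᵢαᵢ) = 120×0.04 + 61.1×0.04 + 15.6×0.11 + 19.4×0.28 + 16.7×0.02 + 6×0.05 + 120×0.99 = 133.826.
Mean coefficient ᾱ = A/S = 0.3730.
−S·ln(1−ᾱ) = −358.8 × ln(1 − 0.3730) = 167.491.
V = 12 × 10 × 2.7 = 324 m³.
T = 0.161·V/[−S·ln(1−ᾱ)] = 0.161·324/167.491 = 0.31 s.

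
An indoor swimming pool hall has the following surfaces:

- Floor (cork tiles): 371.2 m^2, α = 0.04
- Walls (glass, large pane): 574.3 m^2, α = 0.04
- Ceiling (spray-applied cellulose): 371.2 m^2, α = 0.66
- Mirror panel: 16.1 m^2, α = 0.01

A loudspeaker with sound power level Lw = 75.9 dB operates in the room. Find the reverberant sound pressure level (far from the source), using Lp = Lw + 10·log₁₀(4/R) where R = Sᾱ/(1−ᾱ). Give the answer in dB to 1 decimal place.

56.4 dB

Σ(Sᵢαᵢ) = 371.2×0.04 + 574.3×0.04 + 371.2×0.66 + 16.1×0.01 = 282.973; total area S = 1332.8 m^2.
ᾱ = 282.973/1332.8 = 0.2123; R = Sᾱ/(1−ᾱ) = 282.973/(1−0.2123) = 359.240 m^2.
Lp = Lw + 10 log₁₀(4/R) = 75.9 -19.53 = 56.4 dB.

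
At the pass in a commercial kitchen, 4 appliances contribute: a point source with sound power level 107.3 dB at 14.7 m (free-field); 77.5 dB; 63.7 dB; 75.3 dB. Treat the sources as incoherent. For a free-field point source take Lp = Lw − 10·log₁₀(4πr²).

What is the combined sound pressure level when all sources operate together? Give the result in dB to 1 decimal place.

80.5 dB

Source at 14.7 m: Lp = 107.3 − 10·log₁₀(4π·14.7²) = 107.3 − 10·log₁₀(2715.467) = 73.0 dB.
Sum in the linear (power) domain: Σ 10^(Lᵢ/10) = 10^(73.0/10) + 10^(77.5/10) + 10^(63.7/10) + 10^(75.3/10) = 1.124e+08.
Back to dB: 10·log₁₀ Σ = 80.5 dB.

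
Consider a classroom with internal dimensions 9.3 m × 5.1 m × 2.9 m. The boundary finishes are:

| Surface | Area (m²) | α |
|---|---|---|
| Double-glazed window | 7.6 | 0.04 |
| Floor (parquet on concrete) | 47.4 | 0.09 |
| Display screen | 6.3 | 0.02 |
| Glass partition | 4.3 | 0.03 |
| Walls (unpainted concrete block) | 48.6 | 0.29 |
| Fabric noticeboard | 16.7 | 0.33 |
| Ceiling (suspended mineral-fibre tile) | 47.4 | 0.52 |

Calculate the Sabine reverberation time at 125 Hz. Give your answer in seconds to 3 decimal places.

A = Σ Sᵢαᵢ = 7.6×0.04 + 47.4×0.09 + 6.3×0.02 + 4.3×0.03 + 48.6×0.29 + 16.7×0.33 + 47.4×0.52 = 49.078 sabins.
Volume V = 9.3 × 5.1 × 2.9 = 137.547 m³.
RT60 = 0.161 · V / A = 0.161 × 137.547 / 49.078 = 0.451 s.

0.451 s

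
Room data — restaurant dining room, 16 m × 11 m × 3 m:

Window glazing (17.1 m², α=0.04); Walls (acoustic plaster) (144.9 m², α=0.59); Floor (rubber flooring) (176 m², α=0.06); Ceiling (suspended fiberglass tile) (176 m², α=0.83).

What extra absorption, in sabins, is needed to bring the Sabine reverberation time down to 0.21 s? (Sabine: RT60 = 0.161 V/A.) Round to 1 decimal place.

162.0 sabins

Equivalent absorption area: A₁ = 17.1·0.04 + 144.9·0.59 + 176·0.06 + 176·0.83 = 242.815 m².
V = 528 m³. Required absorption A₂ = 0.161 × 528 / 0.21 = 404.800 sabins.
Additional absorption ΔA = 404.800 − 242.815 = 162.0 sabins.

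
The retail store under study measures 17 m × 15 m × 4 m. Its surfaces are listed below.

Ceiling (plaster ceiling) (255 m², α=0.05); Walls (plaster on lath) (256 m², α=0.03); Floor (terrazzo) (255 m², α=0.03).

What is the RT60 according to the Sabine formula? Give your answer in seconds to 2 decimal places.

Total absorption A = 255·0.05 + 256·0.03 + 255·0.03
  = 12.750 + 7.680 + 7.650 = 28.080 m² sabins.
Room volume: 1020 m³.
T = 0.161 V/A = 0.161·1020/28.080 = 5.85 s.

5.85 sec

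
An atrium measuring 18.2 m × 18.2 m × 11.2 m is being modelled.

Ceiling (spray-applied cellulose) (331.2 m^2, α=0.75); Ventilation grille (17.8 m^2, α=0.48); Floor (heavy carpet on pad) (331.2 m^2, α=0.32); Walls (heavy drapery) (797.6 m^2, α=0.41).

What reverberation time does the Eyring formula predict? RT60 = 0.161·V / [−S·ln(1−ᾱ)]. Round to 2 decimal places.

0.64 s

Total surface area S = 331.2 + 17.8 + 331.2 + 797.6 = 1477.8 m^2.
Σ(Sᵢαᵢ) = 331.2·0.75 + 17.8·0.48 + 331.2·0.32 + 797.6·0.41 = 689.944.
ᾱ = 689.944 / 1477.8 = 0.4669.
−S·ln(1−ᾱ) = −1477.8 × ln(1 − 0.4669) = 929.605.
V = 18.2 × 18.2 × 11.2 = 3709.888 m³.
RT60 = 0.161 × 3709.888 / 929.605 = 0.64 s.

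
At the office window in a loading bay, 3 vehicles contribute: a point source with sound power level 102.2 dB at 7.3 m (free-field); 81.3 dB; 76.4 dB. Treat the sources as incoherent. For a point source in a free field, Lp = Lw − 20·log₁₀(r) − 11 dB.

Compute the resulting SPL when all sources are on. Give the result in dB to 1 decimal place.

Source at 7.3 m: Lp = 102.2 − 20·log₁₀(7.3) − 11 = 73.9 dB.
Σ 10^(Lᵢ/10) = 2.031e+08.
Combined level = 10 log₁₀(2.031e+08) = 83.1 dB.

83.1 dB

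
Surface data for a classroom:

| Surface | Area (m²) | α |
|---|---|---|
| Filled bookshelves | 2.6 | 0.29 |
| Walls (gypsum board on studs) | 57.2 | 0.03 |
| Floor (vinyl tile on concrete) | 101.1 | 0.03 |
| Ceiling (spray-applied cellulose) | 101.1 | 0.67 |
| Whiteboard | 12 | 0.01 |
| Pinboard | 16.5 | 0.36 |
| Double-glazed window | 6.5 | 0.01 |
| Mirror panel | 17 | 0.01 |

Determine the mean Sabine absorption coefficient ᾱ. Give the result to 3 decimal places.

Total surface area S = 314.0 m².
Weighted sum Σ Sα = 79.535.
ᾱ = A/S = 0.253.

0.253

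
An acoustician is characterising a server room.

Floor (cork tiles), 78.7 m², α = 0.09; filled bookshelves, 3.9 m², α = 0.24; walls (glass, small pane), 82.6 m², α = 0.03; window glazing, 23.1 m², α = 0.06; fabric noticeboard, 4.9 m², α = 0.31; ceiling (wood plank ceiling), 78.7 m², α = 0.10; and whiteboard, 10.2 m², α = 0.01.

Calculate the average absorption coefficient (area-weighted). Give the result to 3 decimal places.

S = Σ Sᵢ = 78.7 + 3.9 + 82.6 + 23.1 + 4.9 + 78.7 + 10.2 = 282.1 m².
A = 78.7*0.09 + 3.9*0.24 + 82.6*0.03 + 23.1*0.06 + 4.9*0.31 + 78.7*0.10 + 10.2*0.01 = 21.374 sabins.
ᾱ = A/S = 0.076.

0.076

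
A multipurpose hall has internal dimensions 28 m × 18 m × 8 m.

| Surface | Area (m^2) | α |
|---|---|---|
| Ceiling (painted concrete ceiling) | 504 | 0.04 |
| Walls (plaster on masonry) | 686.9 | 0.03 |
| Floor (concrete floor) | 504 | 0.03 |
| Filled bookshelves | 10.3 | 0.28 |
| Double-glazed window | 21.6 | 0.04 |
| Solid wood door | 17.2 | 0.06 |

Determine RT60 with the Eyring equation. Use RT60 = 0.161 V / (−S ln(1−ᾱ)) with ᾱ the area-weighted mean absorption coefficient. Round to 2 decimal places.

10.51 s

Total surface area S = 504 + 686.9 + 504 + 10.3 + 21.6 + 17.2 = 1744.0 m^2.
Σ(Sᵢαᵢ) = 504·0.04 + 686.9·0.03 + 504·0.03 + 10.3·0.28 + 21.6·0.04 + 17.2·0.06 = 60.667.
Mean coefficient ᾱ = A/S = 0.0348.
−S·ln(1−ᾱ) = −1744.0 × ln(1 − 0.0348) = 61.772.
V = 28 × 18 × 8 = 4032 m³.
RT60 = 0.161 × 4032 / 61.772 = 10.51 s.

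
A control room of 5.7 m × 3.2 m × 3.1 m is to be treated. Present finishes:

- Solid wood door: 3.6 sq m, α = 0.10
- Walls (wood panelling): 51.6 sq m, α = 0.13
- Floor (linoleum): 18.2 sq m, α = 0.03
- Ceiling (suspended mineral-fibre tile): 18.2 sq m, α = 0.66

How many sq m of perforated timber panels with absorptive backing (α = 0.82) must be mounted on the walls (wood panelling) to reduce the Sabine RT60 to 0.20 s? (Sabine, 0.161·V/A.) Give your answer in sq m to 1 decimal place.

37.5

Equivalent absorption area: A₁ = 3.6·0.10 + 51.6·0.13 + 18.2·0.03 + 18.2·0.66 = 19.626 sq m.
V = 56.544 m³. Target absorption A₂ = 0.161 × 56.544 / 0.20 = 45.518 sabins.
Absorption to add: 45.518 − 19.626 = 25.892 sabins.
Each sq m of panel replacing the walls (wood panelling) adds (0.82 − 0.13) = 0.69 sabins.
Area = ΔA/Δα = 25.892/0.69 = 37.5 sq m.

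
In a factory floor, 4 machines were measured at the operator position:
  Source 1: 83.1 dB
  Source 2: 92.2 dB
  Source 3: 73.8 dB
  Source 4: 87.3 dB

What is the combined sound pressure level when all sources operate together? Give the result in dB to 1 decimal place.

Σ 10^(Lᵢ/10) = 2.425e+09.
Back to dB: 10·log₁₀ Σ = 93.8 dB.

93.8 dB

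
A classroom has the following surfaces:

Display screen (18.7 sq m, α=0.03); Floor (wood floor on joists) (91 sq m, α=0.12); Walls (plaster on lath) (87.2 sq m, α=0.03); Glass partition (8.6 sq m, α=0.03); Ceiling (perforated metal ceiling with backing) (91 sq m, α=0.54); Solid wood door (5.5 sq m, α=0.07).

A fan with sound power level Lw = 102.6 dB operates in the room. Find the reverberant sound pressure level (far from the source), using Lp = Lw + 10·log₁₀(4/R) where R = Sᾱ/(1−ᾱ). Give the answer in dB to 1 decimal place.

89.5 dB

A = 63.880 sabins; S = 302.0 sq m.
ᾱ = 63.880/302.0 = 0.2115; R = Sᾱ/(1−ᾱ) = 63.880/(1−0.2115) = 81.015 sq m.
Lp = 102.6 + 10·log₁₀(4/81.015) = 102.6 + (-13.07) = 89.5 dB.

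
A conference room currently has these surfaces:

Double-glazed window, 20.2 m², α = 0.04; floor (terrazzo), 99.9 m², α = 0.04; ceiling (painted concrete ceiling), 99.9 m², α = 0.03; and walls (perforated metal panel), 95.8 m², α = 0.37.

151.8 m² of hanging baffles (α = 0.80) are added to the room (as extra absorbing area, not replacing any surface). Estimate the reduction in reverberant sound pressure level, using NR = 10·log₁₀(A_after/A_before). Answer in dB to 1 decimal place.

Total absorption A_before = 20.2×0.04 + 99.9×0.04 + 99.9×0.03 + 95.8×0.37
  = 0.808 + 3.996 + 2.997 + 35.446 = 43.247 m² sabins.
Treatment contributes 151.8·0.80 = 121.440 sabins.
New total A_after = 164.687 sabins.
NR = 10·log₁₀(164.687/43.247) = 5.8 dB.

5.8 dB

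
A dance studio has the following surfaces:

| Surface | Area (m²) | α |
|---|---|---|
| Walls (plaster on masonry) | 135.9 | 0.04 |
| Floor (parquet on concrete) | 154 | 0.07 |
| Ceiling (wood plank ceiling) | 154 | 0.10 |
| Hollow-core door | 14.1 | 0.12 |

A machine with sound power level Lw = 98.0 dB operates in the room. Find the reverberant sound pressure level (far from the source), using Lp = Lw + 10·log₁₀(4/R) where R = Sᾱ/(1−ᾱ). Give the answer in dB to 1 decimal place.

A = 33.308 sabins; S = 458.0 m².
ᾱ = 33.308/458.0 = 0.0727; R = Sᾱ/(1−ᾱ) = 33.308/(1−0.0727) = 35.919 m².
Lp = 98.0 + 10·log₁₀(4/35.919) = 98.0 + (-9.53) = 88.5 dB.

88.5 dB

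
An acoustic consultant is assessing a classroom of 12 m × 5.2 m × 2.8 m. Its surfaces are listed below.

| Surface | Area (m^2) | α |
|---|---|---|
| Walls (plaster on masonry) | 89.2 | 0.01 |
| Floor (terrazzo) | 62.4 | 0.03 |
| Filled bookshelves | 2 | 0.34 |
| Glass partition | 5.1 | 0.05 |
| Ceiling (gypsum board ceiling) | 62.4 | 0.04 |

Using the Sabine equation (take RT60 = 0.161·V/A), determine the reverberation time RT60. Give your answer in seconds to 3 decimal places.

4.541 seconds

Summing Sᵢαᵢ: 0.892 + 1.872 + 0.680 + 0.255 + 2.496 → A = 6.195 sabins.
Room volume: 174.72 m³.
T = 0.161 V/A = 0.161·174.72/6.195 = 4.541 s.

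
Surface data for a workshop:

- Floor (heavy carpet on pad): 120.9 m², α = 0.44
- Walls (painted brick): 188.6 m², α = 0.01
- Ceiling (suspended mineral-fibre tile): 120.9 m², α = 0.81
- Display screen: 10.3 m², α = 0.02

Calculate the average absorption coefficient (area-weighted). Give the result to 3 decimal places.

0.348

S = Σ Sᵢ = 120.9 + 188.6 + 120.9 + 10.3 = 440.7 m².
Weighted sum Σ Sα = 153.217.
ᾱ = 153.217 / 440.7 = 0.348.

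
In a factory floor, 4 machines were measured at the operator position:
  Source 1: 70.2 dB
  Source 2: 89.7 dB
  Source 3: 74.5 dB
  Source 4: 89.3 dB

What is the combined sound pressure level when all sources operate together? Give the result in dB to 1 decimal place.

92.6 dB

Σ 10^(Lᵢ/10) = 1.823e+09.
L_total = 10·log₁₀(1.823e+09) = 92.6 dB.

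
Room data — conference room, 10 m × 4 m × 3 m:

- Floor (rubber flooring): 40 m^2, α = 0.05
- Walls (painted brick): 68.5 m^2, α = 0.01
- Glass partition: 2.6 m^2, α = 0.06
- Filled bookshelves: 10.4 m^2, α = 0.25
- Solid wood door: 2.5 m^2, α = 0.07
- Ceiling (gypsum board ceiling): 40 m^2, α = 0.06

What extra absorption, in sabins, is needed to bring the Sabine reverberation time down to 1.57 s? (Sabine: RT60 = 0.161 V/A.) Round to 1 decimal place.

Equivalent absorption area: A₁ = 40·0.05 + 68.5·0.01 + 2.6·0.06 + 10.4·0.25 + 2.5·0.07 + 40·0.06 = 8.016 m^2.
For T = 1.57 s, need A₂ = 0.161·V/T = 0.161·120/1.57 = 12.306 sabins.
Shortfall: 12.306 − 8.016 = 4.3 sabins.

4.3 sabins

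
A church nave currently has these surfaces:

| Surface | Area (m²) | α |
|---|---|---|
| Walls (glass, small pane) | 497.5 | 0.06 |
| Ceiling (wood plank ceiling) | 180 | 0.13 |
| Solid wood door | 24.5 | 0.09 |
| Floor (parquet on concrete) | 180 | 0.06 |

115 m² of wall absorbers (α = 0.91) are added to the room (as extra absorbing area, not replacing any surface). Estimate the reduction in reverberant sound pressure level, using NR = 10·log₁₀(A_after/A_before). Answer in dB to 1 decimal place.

4.1 dB

Total absorption A_before = 497.5*0.06 + 180*0.13 + 24.5*0.09 + 180*0.06
  = 29.850 + 23.400 + 2.205 + 10.800 = 66.255 m² sabins.
Added absorption = 115 × 0.91 = 104.650 sabins.
A_after = 66.255 + 104.650 = 170.905 sabins.
NR = 10·log₁₀(170.905/66.255) = 4.1 dB.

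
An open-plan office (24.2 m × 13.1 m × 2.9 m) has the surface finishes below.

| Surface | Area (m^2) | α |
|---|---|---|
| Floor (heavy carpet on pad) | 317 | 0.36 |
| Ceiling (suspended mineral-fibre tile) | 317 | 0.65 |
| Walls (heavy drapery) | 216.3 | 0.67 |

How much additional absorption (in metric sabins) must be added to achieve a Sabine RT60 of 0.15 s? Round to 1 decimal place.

521.7 sabins

Total absorption A₁ = 317·0.36 + 317·0.65 + 216.3·0.67
  = 114.120 + 206.050 + 144.921 = 465.091 m^2 sabins.
V = 919.358 m³. Required absorption A₂ = 0.161 × 919.358 / 0.15 = 986.778 sabins.
Additional absorption ΔA = 986.778 − 465.091 = 521.7 sabins.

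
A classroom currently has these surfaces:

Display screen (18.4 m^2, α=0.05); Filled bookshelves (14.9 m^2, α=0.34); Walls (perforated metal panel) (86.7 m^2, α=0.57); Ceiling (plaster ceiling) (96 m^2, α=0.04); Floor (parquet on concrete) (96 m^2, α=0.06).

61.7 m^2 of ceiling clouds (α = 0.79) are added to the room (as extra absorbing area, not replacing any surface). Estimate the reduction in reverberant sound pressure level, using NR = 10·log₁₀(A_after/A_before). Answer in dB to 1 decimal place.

Equivalent absorption area: A_before = 18.4*0.05 + 14.9*0.34 + 86.7*0.57 + 96*0.04 + 96*0.06 = 65.005 m^2.
Added absorption = 61.7 × 0.79 = 48.743 sabins.
A_after = 65.005 + 48.743 = 113.748 sabins.
Reduction = 10 log₁₀(A_after/A_before) = 10 log₁₀(1.7498) = 2.4 dB.

2.4 dB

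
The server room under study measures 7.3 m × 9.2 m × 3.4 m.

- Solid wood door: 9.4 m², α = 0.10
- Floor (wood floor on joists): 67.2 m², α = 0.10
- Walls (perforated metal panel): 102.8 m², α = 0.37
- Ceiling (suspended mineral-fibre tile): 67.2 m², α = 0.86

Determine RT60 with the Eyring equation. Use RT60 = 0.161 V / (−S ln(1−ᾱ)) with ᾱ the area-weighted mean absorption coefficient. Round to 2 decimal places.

S = Σ Sᵢ = 246.6 m².
Absorption A = 9.4×0.10 + 67.2×0.10 + 102.8×0.37 + 67.2×0.86 = 103.488 sabins.
ᾱ = 103.488 / 246.6 = 0.4197.
Eyring denominator: −S ln(1−ᾱ) = 134.202.
V = 7.3 × 9.2 × 3.4 = 228.344 m³.
T = 0.161·V/[−S·ln(1−ᾱ)] = 0.161·228.344/134.202 = 0.27 s.

0.27 seconds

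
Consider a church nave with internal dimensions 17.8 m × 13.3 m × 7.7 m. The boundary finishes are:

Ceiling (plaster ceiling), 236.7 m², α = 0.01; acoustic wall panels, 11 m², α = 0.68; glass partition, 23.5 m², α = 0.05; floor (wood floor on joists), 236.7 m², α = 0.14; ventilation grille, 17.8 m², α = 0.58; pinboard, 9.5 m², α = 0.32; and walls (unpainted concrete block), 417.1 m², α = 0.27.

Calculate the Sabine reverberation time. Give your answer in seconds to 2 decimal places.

1.72 sec

Equivalent absorption area: A = 236.7·0.01 + 11·0.68 + 23.5·0.05 + 236.7·0.14 + 17.8·0.58 + 9.5·0.32 + 417.1·0.27 = 170.141 m².
Room volume: 1822.898 m³.
RT60 = 0.161 · V / A = 0.161 × 1822.898 / 170.141 = 1.72 s.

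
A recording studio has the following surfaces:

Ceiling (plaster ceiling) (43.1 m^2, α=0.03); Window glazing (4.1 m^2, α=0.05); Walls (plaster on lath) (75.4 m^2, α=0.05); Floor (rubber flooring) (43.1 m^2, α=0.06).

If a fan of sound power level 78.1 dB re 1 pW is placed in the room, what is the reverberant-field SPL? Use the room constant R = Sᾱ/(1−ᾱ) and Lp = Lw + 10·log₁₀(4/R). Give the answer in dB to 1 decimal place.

75.0 dB

A = 7.854 sabins; S = 165.7 m^2.
ᾱ = 7.854/165.7 = 0.0474; R = Sᾱ/(1−ᾱ) = 7.854/(1−0.0474) = 8.245 m^2.
Lp = Lw + 10 log₁₀(4/R) = 78.1 -3.14 = 75.0 dB.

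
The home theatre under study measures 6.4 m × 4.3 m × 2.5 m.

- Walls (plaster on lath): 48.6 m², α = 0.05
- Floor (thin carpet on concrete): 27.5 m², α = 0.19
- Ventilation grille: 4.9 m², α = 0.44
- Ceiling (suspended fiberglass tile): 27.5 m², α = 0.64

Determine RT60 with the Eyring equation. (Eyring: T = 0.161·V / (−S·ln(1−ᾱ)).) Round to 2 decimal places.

S = Σ Sᵢ = 108.5 m².
Absorption A = 48.6·0.05 + 27.5·0.19 + 4.9·0.44 + 27.5·0.64 = 27.411 sabins.
Mean coefficient ᾱ = A/S = 0.2526.
Eyring denominator: −S ln(1−ᾱ) = 31.590.
V = 6.4 × 4.3 × 2.5 = 68.8 m³.
RT60 = 0.161 × 68.8 / 31.590 = 0.35 s.

0.35 s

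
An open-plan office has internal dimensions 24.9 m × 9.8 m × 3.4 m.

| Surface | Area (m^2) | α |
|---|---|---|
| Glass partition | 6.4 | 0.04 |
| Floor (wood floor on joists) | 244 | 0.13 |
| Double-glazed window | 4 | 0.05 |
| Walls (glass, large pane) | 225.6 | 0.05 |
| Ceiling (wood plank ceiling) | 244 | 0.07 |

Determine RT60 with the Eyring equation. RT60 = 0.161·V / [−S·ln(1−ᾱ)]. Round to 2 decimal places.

Total surface area S = 6.4 + 244 + 4 + 225.6 + 244 = 724.0 m^2.
Σ(Sᵢαᵢ) = 6.4×0.04 + 244×0.13 + 4×0.05 + 225.6×0.05 + 244×0.07 = 60.536.
Mean coefficient ᾱ = A/S = 0.0836.
Eyring denominator: −S ln(1−ᾱ) = 63.207.
V = 24.9 × 9.8 × 3.4 = 829.668 m³.
T = 0.161·V/[−S·ln(1−ᾱ)] = 0.161·829.668/63.207 = 2.11 s.

2.11 s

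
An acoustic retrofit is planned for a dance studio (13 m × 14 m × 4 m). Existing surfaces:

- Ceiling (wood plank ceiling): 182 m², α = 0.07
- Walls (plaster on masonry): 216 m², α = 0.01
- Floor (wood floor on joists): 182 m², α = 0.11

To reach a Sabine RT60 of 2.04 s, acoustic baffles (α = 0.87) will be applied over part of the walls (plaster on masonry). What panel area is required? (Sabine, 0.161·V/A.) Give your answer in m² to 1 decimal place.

26.2

Summing Sᵢαᵢ: 12.740 + 2.160 + 20.020 → A₁ = 34.920 sabins.
Required A₂ = 0.161·728/2.04 = 57.455 sabins.
Absorption to add: 57.455 − 34.920 = 22.535 sabins.
Net gain per m²: Δα = 0.87 − 0.01 = 0.86.
Area = ΔA/Δα = 22.535/0.86 = 26.2 m².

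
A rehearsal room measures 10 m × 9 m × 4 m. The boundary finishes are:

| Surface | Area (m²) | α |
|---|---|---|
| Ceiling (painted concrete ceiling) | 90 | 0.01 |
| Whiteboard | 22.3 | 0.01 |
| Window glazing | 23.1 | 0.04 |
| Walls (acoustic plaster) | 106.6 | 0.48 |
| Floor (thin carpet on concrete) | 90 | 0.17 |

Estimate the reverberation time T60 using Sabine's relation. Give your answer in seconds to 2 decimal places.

Summing Sᵢαᵢ: 0.900 + 0.223 + 0.924 + 51.168 + 15.300 → A = 68.515 sabins.
Volume V = 10 × 9 × 4 = 360 m³.
RT60 = 0.161 · V / A = 0.161 × 360 / 68.515 = 0.85 s.

0.85 seconds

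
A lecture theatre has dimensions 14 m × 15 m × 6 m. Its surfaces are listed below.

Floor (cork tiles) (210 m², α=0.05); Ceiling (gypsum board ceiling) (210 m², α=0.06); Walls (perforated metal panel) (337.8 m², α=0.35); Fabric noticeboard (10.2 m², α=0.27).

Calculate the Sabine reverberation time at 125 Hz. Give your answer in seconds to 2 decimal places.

Summing Sᵢαᵢ: 10.500 + 12.600 + 118.230 + 2.754 → A = 144.084 sabins.
V = 14·15·6 = 1260 m³.
Sabine: RT60 = 0.161 × 1260 / 144.084 = 1.41 s.

1.41 s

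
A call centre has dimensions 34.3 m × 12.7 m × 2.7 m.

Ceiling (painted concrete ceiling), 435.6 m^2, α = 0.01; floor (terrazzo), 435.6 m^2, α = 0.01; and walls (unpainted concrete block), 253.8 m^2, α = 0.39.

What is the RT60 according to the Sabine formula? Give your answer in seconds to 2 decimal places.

Summing Sᵢαᵢ: 4.356 + 4.356 + 98.982 → A = 107.694 sabins.
Room volume: 1176.147 m³.
Sabine: RT60 = 0.161 × 1176.147 / 107.694 = 1.76 s.

1.76 sec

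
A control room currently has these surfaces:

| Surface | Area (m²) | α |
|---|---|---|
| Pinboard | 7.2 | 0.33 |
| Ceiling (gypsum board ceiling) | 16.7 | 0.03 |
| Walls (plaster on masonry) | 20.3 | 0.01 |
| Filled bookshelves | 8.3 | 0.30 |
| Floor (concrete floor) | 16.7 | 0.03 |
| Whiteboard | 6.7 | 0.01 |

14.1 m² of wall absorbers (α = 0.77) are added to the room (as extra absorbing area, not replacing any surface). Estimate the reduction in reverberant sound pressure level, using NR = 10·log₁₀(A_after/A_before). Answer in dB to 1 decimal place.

4.4 dB

A_before = Σ Sᵢαᵢ = 7.2*0.33 + 16.7*0.03 + 20.3*0.01 + 8.3*0.30 + 16.7*0.03 + 6.7*0.01 = 6.138 sabins.
Treatment contributes 14.1·0.77 = 10.857 sabins.
A_after = 6.138 + 10.857 = 16.995 sabins.
Reduction = 10 log₁₀(A_after/A_before) = 10 log₁₀(2.7688) = 4.4 dB.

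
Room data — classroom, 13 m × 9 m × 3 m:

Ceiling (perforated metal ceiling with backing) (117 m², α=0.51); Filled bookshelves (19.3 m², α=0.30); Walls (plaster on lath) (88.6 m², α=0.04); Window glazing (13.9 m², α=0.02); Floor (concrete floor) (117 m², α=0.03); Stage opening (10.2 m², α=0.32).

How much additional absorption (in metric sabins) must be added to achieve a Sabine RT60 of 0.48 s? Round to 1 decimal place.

41.7 sabins

Total absorption A₁ = 117×0.51 + 19.3×0.30 + 88.6×0.04 + 13.9×0.02 + 117×0.03 + 10.2×0.32
  = 59.670 + 5.790 + 3.544 + 0.278 + 3.510 + 3.264 = 76.056 m² sabins.
V = 351 m³. Required absorption A₂ = 0.161 × 351 / 0.48 = 117.731 sabins.
Shortfall: 117.731 − 76.056 = 41.7 sabins.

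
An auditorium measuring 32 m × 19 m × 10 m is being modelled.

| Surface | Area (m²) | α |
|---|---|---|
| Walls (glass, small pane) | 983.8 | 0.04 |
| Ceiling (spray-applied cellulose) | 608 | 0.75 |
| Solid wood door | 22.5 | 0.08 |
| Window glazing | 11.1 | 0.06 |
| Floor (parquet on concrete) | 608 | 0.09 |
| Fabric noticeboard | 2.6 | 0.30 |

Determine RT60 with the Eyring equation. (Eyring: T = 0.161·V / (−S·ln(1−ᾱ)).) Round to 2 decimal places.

Total surface area S = 983.8 + 608 + 22.5 + 11.1 + 608 + 2.6 = 2236.0 m².
Absorption A = 983.8×0.04 + 608×0.75 + 22.5×0.08 + 11.1×0.06 + 608×0.09 + 2.6×0.30 = 553.318 sabins.
Mean coefficient ᾱ = A/S = 0.2475.
−S·ln(1−ᾱ) = −2236.0 × ln(1 − 0.2475) = 635.816.
V = 32 × 19 × 10 = 6080 m³.
T = 0.161·V/[−S·ln(1−ᾱ)] = 0.161·6080/635.816 = 1.54 s.

1.54 s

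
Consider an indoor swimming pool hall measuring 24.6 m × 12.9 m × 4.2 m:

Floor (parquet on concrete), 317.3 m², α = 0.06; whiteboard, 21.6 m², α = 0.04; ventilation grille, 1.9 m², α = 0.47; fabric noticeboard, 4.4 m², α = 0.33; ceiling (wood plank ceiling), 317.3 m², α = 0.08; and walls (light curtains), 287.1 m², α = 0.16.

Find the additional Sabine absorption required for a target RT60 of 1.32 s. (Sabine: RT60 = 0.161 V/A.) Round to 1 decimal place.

69.0 sabins

Summing Sᵢαᵢ: 19.038 + 0.864 + 0.893 + 1.452 + 25.384 + 45.936 → A₁ = 93.567 sabins.
Target A₂ = 0.161·1332.828/1.32 = 162.565 sabins (V = 1332.828 m³).
ΔA = A₂ − A₁ = 162.565 − 93.567 = 69.0 sabins.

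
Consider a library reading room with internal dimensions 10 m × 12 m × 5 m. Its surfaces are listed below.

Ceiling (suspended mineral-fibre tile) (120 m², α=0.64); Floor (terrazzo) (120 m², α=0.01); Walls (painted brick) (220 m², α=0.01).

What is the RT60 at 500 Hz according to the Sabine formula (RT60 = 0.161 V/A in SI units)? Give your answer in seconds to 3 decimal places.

1.204 seconds

Summing Sᵢαᵢ: 76.800 + 1.200 + 2.200 → A = 80.200 sabins.
Room volume: 600 m³.
Sabine: RT60 = 0.161 × 600 / 80.200 = 1.204 s.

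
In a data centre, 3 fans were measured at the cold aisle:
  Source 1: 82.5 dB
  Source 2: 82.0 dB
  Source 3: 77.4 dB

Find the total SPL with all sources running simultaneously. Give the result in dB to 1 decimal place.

85.9 dB

Converting to relative power and adding: 10^(82.5/10) + 10^(82.0/10) + 10^(77.4/10) = 3.913e+08.
Combined level = 10 log₁₀(3.913e+08) = 85.9 dB.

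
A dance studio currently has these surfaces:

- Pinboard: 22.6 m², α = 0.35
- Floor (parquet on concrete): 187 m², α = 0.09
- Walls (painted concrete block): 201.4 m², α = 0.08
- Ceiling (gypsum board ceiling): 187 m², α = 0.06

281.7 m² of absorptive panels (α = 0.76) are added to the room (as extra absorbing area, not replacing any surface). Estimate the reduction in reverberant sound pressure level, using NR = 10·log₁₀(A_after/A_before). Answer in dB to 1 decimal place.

A_before = Σ Sᵢαᵢ = 22.6*0.35 + 187*0.09 + 201.4*0.08 + 187*0.06 = 52.072 sabins.
Treatment contributes 281.7·0.76 = 214.092 sabins.
New total A_after = 266.164 sabins.
NR = 10·log₁₀(266.164/52.072) = 7.1 dB.

7.1 dB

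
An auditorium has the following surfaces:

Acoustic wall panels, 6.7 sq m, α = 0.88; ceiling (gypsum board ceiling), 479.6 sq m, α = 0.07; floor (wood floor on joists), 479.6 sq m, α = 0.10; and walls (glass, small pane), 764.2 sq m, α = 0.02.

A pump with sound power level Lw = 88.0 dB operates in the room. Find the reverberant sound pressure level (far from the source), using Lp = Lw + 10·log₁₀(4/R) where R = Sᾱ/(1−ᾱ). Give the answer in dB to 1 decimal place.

73.6 dB

A = 102.712 sabins; S = 1730.1 sq m.
ᾱ = 0.0594, so room constant R = A/(1−ᾱ) = 109.198 sq m.
Lp = Lw + 10 log₁₀(4/R) = 88.0 -14.36 = 73.6 dB.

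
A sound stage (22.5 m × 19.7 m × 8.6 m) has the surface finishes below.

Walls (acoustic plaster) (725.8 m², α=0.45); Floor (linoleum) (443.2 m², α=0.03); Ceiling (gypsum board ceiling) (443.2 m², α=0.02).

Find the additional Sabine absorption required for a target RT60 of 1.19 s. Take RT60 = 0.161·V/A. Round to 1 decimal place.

167.0 sabins

Equivalent absorption area: A₁ = 725.8×0.45 + 443.2×0.03 + 443.2×0.02 = 348.770 m².
V = 3811.95 m³. Required absorption A₂ = 0.161 × 3811.95 / 1.19 = 515.734 sabins.
ΔA = A₂ − A₁ = 515.734 − 348.770 = 167.0 sabins.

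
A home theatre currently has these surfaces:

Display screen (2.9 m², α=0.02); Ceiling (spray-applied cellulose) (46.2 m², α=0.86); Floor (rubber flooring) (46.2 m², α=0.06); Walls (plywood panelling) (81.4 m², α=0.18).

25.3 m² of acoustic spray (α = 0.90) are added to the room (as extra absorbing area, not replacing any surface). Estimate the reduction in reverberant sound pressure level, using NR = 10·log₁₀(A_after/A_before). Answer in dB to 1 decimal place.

1.5 dB

A_before = Σ Sᵢαᵢ = 2.9*0.02 + 46.2*0.86 + 46.2*0.06 + 81.4*0.18 = 57.214 sabins.
Treatment contributes 25.3·0.90 = 22.770 sabins.
A_after = 57.214 + 22.770 = 79.984 sabins.
NR = 10·log₁₀(79.984/57.214) = 1.5 dB.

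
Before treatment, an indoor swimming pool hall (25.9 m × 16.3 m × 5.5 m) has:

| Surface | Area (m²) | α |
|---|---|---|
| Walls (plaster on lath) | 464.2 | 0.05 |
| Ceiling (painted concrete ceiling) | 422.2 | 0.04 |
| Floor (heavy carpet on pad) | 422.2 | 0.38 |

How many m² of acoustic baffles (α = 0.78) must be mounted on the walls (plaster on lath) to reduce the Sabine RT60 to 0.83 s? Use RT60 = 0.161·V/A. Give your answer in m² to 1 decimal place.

A₁ = Σ Sᵢαᵢ = 464.2·0.05 + 422.2·0.04 + 422.2·0.38 = 200.534 sabins.
Required A₂ = 0.161·2321.935/0.83 = 450.399 sabins.
ΔA needed = 450.399 − 200.534 = 249.865 sabins.
Net gain per m²: Δα = 0.78 − 0.05 = 0.73.
Panel area = 249.865 / 0.73 = 342.3 m².

342.3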